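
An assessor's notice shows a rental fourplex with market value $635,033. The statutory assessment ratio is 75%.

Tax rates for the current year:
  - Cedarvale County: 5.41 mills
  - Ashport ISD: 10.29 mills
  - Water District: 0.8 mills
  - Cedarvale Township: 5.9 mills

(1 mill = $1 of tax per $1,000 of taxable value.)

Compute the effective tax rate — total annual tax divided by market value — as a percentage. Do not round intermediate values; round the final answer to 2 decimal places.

Assessed value = $635,033 × 0.75 = $476,274.75
Cedarvale County: $476,274.75 × 0.00541 = $2,576.6463975
Ashport ISD: $476,274.75 × 0.01029 = $4,900.8671775
Water District: $476,274.75 × 0.0008 = $381.0198
Cedarvale Township: $476,274.75 × 0.0059 = $2,810.021025
Total tax = $10,668.5544
Effective rate = $10,668.5544 ÷ $635,033 = 1.68% of market value

1.68%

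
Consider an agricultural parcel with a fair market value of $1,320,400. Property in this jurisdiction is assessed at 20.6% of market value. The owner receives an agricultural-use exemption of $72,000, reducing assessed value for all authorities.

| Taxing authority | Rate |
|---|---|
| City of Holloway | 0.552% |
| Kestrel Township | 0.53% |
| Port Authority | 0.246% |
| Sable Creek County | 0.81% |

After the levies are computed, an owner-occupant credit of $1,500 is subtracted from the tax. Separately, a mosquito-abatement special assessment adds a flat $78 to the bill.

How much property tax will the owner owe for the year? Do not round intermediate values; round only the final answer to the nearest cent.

$2,854.05

Assessed value = $1,320,400 × 0.206 = $272,002.4
Taxable value = $272,002.4 − $72,000 = $200,002.4
City of Holloway: $200,002.4 × 0.00552 = $1,104.013248
Kestrel Township: $200,002.4 × 0.0053 = $1,060.01272
Port Authority: $200,002.4 × 0.00246 = $492.005904
Sable Creek County: $200,002.4 × 0.0081 = $1,620.01944
Levies subtotal = $4,276.051312
After credit = $4,276.051312 − $1,500 = $2,776.051312
Total = $2,776.051312 + $78 = $2,854.051312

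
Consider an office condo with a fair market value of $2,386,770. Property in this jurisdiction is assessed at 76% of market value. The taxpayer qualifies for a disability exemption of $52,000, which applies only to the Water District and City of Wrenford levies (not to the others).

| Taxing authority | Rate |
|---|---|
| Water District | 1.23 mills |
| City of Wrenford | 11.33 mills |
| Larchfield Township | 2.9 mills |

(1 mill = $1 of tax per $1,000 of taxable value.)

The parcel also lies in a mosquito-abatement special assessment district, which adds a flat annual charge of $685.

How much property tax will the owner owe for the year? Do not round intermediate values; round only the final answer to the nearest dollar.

Assessed value = $2,386,770 × 0.76 = $1,813,945.2
Water District: ($1,813,945.2 − $52,000) × 0.00123 = $1,761,945.2 × 0.00123 = $2,167.192596
City of Wrenford: ($1,813,945.2 − $52,000) × 0.01133 = $1,761,945.2 × 0.01133 = $19,962.839116
Larchfield Township: $1,813,945.2 × 0.0029 = $5,260.44108
Levies subtotal = $27,390.472792
Total = $27,390.472792 + $685 = $28,075.472792

$28,075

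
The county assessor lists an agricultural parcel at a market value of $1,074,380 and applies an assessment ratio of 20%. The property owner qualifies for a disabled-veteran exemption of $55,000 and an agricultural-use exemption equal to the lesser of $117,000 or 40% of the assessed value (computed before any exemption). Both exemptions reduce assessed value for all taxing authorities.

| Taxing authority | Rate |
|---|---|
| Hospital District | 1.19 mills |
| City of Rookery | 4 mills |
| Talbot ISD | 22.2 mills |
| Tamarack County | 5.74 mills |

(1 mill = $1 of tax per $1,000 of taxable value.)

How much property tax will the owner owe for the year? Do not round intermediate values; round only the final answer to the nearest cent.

Assessed value = $1,074,380 × 0.2 = $214,876
Agricultural-use exemption = min($117,000, 40% × $214,876) = min($117,000, $85,950.4) = $85,950.4 (percentage binds)
Taxable value = $214,876 − $55,000 − $85,950.4 = $73,925.6
Hospital District: $73,925.6 × 0.00119 = $87.971464
City of Rookery: $73,925.6 × 0.004 = $295.7024
Talbot ISD: $73,925.6 × 0.0222 = $1,641.14832
Tamarack County: $73,925.6 × 0.00574 = $424.332944
Total = $2,449.155128

$2,449.16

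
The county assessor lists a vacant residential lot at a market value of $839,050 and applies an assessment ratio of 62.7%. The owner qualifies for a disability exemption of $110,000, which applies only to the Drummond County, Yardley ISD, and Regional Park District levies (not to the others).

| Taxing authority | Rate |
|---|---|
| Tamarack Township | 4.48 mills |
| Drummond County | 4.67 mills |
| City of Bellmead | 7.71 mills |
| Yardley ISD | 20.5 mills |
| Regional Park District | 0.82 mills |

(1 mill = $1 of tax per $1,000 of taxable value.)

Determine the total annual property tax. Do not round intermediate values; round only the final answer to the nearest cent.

$17,227.00

Assessed value = $839,050 × 0.627 = $526,084.35
Tamarack Township: $526,084.35 × 0.00448 = $2,356.857888
Drummond County: ($526,084.35 − $110,000) × 0.00467 = $416,084.35 × 0.00467 = $1,943.1139145
City of Bellmead: $526,084.35 × 0.00771 = $4,056.1103385
Yardley ISD: ($526,084.35 − $110,000) × 0.0205 = $416,084.35 × 0.0205 = $8,529.729175
Regional Park District: ($526,084.35 − $110,000) × 0.00082 = $416,084.35 × 0.00082 = $341.189167
Total = $17,227.000483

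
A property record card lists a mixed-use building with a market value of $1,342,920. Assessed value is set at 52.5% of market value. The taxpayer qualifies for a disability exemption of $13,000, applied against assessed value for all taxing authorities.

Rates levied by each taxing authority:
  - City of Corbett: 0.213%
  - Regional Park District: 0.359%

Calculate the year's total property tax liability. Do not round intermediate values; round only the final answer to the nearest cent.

Assessed value = $1,342,920 × 0.525 = $705,033
Taxable value = $705,033 − $13,000 = $692,033
City of Corbett: $692,033 × 0.00213 = $1,474.03029
Regional Park District: $692,033 × 0.00359 = $2,484.39847
Total = $1,474.03029 + $2,484.39847 = $3,958.42876

$3,958.43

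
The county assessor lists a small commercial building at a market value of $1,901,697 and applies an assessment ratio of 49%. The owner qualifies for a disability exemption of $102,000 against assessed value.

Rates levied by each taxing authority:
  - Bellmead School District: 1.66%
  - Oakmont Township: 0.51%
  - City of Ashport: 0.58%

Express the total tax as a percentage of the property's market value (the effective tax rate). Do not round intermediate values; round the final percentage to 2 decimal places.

1.20%

Assessed value = $1,901,697 × 0.49 = $931,831.53
Taxable value = $931,831.53 − $102,000 = $829,831.53
Bellmead School District: $829,831.53 × 0.0166 = $13,775.203398
Oakmont Township: $829,831.53 × 0.0051 = $4,232.140803
City of Ashport: $829,831.53 × 0.0058 = $4,813.022874
Total tax = $22,820.367075
Effective rate = $22,820.367075 ÷ $1,901,697 = 1.20% of market value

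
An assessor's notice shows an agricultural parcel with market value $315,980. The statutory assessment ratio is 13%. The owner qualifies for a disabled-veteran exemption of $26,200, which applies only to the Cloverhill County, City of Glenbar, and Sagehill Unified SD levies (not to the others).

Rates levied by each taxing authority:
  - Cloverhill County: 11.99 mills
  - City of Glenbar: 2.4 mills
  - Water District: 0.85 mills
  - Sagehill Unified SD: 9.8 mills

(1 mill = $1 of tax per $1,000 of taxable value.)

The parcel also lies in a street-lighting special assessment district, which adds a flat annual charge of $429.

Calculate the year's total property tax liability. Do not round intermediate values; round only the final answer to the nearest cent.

Assessed value = $315,980 × 0.13 = $41,077.4
Cloverhill County: ($41,077.4 − $26,200) × 0.01199 = $14,877.4 × 0.01199 = $178.380026
City of Glenbar: ($41,077.4 − $26,200) × 0.0024 = $14,877.4 × 0.0024 = $35.70576
Water District: $41,077.4 × 0.00085 = $34.91579
Sagehill Unified SD: ($41,077.4 − $26,200) × 0.0098 = $14,877.4 × 0.0098 = $145.79852
Levies subtotal = $394.800096
Total = $394.800096 + $429 = $823.800096

$823.80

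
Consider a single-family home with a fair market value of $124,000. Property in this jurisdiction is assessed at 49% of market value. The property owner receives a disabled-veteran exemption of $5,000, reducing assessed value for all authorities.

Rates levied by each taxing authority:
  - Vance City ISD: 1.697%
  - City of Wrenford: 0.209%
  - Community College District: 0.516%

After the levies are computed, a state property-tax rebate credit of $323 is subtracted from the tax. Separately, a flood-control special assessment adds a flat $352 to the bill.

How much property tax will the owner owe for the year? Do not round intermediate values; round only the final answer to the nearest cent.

$1,379.51

Assessed value = $124,000 × 0.49 = $60,760
Taxable value = $60,760 − $5,000 = $55,760
Vance City ISD: $55,760 × 0.01697 = $946.2472
City of Wrenford: $55,760 × 0.00209 = $116.5384
Community College District: $55,760 × 0.00516 = $287.7216
Levies subtotal = $1,350.5072
After credit = $1,350.5072 − $323 = $1,027.5072
Total = $1,027.5072 + $352 = $1,379.5072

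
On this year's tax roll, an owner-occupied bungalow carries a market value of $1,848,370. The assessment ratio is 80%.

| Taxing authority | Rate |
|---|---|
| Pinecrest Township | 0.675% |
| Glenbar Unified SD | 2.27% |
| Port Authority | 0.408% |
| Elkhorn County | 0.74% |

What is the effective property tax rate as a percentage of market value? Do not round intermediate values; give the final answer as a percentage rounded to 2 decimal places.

Assessed value = $1,848,370 × 0.8 = $1,478,696
Pinecrest Township: $1,478,696 × 0.00675 = $9,981.198
Glenbar Unified SD: $1,478,696 × 0.0227 = $33,566.3992
Port Authority: $1,478,696 × 0.00408 = $6,033.07968
Elkhorn County: $1,478,696 × 0.0074 = $10,942.3504
Total tax = $60,523.02728
Effective rate = $60,523.02728 ÷ $1,848,370 = 3.27% of market value

3.27%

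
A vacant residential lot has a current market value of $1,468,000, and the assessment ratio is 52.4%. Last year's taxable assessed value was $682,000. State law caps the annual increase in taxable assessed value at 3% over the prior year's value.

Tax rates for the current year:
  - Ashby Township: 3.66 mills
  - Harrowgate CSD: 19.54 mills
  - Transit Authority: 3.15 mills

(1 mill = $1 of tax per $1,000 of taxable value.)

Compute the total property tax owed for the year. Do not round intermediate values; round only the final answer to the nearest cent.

Uncapped assessed value = $1,468,000 × 0.524 = $769,232
Cap limit = $682,000 × 1.03 = $702,460
Taxable assessed value = min($769,232, $702,460) = $702,460 (cap binds)
Ashby Township: $702,460 × 0.00366 = $2,571.0036
Harrowgate CSD: $702,460 × 0.01954 = $13,726.0684
Transit Authority: $702,460 × 0.00315 = $2,212.749
Total = $18,509.821

$18,509.82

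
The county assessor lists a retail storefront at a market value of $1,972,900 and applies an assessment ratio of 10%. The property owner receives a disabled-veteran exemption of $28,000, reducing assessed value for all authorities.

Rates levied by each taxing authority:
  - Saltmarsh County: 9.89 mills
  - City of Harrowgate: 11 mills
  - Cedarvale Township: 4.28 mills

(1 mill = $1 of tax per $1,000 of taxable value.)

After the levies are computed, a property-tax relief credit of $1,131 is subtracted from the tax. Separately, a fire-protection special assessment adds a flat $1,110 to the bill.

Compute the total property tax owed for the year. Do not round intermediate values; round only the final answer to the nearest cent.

Assessed value = $1,972,900 × 0.1 = $197,290
Taxable value = $197,290 − $28,000 = $169,290
Saltmarsh County: $169,290 × 0.00989 = $1,674.2781
City of Harrowgate: $169,290 × 0.011 = $1,862.19
Cedarvale Township: $169,290 × 0.00428 = $724.5612
Levies subtotal = $4,261.0293
After credit = $4,261.0293 − $1,131 = $3,130.0293
Total = $3,130.0293 + $1,110 = $4,240.0293

$4,240.03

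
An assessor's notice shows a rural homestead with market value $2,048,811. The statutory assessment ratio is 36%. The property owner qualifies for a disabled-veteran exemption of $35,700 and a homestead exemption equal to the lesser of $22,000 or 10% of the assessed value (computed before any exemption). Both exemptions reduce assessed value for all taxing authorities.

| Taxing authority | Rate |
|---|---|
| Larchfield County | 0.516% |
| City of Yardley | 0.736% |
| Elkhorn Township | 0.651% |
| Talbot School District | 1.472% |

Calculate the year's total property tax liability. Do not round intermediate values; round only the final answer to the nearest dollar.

$22,946

Assessed value = $2,048,811 × 0.36 = $737,571.96
Homestead exemption = min($22,000, 10% × $737,571.96) = min($22,000, $73,757.196) = $22,000 (dollar cap binds)
Taxable value = $737,571.96 − $35,700 − $22,000 = $679,871.96
Larchfield County: $679,871.96 × 0.00516 = $3,508.1393136
City of Yardley: $679,871.96 × 0.00736 = $5,003.8576256
Elkhorn Township: $679,871.96 × 0.00651 = $4,425.9664596
Talbot School District: $679,871.96 × 0.01472 = $10,007.7152512
Total = $22,945.67865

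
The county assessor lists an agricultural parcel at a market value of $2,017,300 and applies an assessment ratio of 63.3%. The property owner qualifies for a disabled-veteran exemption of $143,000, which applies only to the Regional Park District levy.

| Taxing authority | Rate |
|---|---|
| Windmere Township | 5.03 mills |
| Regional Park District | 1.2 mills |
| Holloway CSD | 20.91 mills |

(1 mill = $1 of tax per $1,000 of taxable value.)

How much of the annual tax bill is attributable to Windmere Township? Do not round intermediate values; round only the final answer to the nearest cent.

Assessed value = $2,017,300 × 0.633 = $1,276,950.9
Windmere Township taxable value = $1,276,950.9 (exemption does not apply)
Windmere Township levy = $1,276,950.9 × 0.00503 = $6,423.063027

$6,423.06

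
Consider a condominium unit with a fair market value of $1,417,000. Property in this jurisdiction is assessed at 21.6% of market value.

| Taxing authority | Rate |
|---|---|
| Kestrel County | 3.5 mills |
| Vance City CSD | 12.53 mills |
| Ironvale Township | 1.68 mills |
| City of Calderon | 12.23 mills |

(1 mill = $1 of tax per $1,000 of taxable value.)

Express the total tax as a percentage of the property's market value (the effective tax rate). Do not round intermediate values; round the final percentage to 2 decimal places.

Assessed value = $1,417,000 × 0.216 = $306,072
Kestrel County: $306,072 × 0.0035 = $1,071.252
Vance City CSD: $306,072 × 0.01253 = $3,835.08216
Ironvale Township: $306,072 × 0.00168 = $514.20096
City of Calderon: $306,072 × 0.01223 = $3,743.26056
Total tax = $9,163.79568
Effective rate = $9,163.79568 ÷ $1,417,000 = 0.65% of market value

0.65%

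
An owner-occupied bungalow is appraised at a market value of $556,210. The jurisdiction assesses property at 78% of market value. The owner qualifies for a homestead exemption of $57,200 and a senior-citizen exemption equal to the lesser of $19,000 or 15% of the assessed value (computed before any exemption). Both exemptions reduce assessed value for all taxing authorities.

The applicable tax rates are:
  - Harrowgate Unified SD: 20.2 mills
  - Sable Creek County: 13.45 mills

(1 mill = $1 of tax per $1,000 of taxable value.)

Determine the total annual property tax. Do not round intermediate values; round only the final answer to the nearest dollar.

$12,035

Assessed value = $556,210 × 0.78 = $433,843.8
Senior-citizen exemption = min($19,000, 15% × $433,843.8) = min($19,000, $65,076.57) = $19,000 (dollar cap binds)
Taxable value = $433,843.8 − $57,200 − $19,000 = $357,643.8
Harrowgate Unified SD: $357,643.8 × 0.0202 = $7,224.40476
Sable Creek County: $357,643.8 × 0.01345 = $4,810.30911
Total = $12,034.71387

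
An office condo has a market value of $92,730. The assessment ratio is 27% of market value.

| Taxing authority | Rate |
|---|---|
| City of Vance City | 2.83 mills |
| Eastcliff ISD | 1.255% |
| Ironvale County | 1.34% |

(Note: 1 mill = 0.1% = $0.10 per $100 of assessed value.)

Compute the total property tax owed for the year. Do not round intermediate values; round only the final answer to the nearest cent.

Assessed value = $92,730 × 0.27 = $25,037.1
City of Vance City: $25,037.1 × 0.00283 = $70.854993
Eastcliff ISD: $25,037.1 × 0.01255 = $314.215605
Ironvale County: $25,037.1 × 0.0134 = $335.49714
Total = $720.567738

$720.57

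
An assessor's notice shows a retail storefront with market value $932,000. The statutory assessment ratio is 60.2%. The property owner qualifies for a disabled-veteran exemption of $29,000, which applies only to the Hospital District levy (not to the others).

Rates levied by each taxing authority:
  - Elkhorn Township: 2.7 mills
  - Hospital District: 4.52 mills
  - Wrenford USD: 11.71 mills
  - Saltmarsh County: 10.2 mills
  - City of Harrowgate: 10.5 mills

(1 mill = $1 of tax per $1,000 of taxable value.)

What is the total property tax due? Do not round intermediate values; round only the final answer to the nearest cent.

Assessed value = $932,000 × 0.602 = $561,064
Elkhorn Township: $561,064 × 0.0027 = $1,514.8728
Hospital District: ($561,064 − $29,000) × 0.00452 = $532,064 × 0.00452 = $2,404.92928
Wrenford USD: $561,064 × 0.01171 = $6,570.05944
Saltmarsh County: $561,064 × 0.0102 = $5,722.8528
City of Harrowgate: $561,064 × 0.0105 = $5,891.172
Total = $22,103.88632

$22,103.89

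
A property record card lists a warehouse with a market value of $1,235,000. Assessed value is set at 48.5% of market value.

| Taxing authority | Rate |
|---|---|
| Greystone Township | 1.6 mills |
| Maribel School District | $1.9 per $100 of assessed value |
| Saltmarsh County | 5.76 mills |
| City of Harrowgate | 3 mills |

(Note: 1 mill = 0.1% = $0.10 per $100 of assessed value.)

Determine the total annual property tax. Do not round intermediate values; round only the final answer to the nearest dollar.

Assessed value = $1,235,000 × 0.485 = $598,975
Greystone Township: $598,975 × 0.0016 = $958.36
Maribel School District: $598,975 × 0.019 = $11,380.525
Saltmarsh County: $598,975 × 0.00576 = $3,450.096
City of Harrowgate: $598,975 × 0.003 = $1,796.925
Total = $17,585.906

$17,586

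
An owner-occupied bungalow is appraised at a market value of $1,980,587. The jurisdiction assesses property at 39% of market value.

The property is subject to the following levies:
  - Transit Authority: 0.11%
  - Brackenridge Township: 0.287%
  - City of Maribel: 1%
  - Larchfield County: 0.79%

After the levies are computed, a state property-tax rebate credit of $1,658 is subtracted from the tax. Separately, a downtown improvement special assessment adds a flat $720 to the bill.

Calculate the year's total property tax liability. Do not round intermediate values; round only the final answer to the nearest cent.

$15,955.02

Assessed value = $1,980,587 × 0.39 = $772,428.93
Transit Authority: $772,428.93 × 0.0011 = $849.671823
Brackenridge Township: $772,428.93 × 0.00287 = $2,216.8710291
City of Maribel: $772,428.93 × 0.01 = $7,724.2893
Larchfield County: $772,428.93 × 0.0079 = $6,102.188547
Levies subtotal = $16,893.0206991
After credit = $16,893.0206991 − $1,658 = $15,235.0206991
Total = $15,235.0206991 + $720 = $15,955.0206991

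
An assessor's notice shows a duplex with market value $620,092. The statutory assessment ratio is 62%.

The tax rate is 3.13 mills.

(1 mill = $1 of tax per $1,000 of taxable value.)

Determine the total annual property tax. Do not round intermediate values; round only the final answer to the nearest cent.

Assessed value = $620,092 × 0.62 = $384,457.04
Tax = $384,457.04 × 0.00313 = $1,203.3505352

$1,203.35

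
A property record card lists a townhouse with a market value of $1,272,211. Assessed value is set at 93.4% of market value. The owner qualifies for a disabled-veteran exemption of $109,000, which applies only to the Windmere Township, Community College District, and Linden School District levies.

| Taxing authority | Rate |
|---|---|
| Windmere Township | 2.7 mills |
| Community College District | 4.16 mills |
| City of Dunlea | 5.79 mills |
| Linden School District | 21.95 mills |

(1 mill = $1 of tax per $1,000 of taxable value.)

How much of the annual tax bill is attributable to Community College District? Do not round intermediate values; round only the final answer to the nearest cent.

$4,489.66

Assessed value = $1,272,211 × 0.934 = $1,188,245.074
Community College District taxable value = $1,188,245.074 − $109,000 = $1,079,245.074
Community College District levy = $1,079,245.074 × 0.00416 = $4,489.65950784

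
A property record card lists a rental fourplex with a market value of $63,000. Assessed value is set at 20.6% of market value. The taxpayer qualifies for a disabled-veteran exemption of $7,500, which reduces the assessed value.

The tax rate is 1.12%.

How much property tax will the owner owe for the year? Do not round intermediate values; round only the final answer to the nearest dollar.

$61

Assessed value = $63,000 × 0.206 = $12,978
Taxable value = $12,978 − $7,500 = $5,478
Tax = $5,478 × 0.0112 = $61.3536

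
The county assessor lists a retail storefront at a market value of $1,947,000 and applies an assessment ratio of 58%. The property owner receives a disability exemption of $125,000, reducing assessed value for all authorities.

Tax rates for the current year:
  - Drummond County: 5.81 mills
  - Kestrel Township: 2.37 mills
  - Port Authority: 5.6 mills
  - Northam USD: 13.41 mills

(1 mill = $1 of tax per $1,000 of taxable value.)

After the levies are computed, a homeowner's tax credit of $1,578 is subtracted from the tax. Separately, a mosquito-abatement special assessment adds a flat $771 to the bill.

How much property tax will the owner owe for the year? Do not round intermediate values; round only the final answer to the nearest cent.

Assessed value = $1,947,000 × 0.58 = $1,129,260
Taxable value = $1,129,260 − $125,000 = $1,004,260
Drummond County: $1,004,260 × 0.00581 = $5,834.7506
Kestrel Township: $1,004,260 × 0.00237 = $2,380.0962
Port Authority: $1,004,260 × 0.0056 = $5,623.856
Northam USD: $1,004,260 × 0.01341 = $13,467.1266
Levies subtotal = $27,305.8294
After credit = $27,305.8294 − $1,578 = $25,727.8294
Total = $25,727.8294 + $771 = $26,498.8294

$26,498.83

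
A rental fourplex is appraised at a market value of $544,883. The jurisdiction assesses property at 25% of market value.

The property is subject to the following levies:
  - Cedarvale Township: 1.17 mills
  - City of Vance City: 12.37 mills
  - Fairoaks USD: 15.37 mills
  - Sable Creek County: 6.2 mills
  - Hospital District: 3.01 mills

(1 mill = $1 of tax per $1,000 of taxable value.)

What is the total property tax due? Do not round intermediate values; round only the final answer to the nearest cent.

Assessed value = $544,883 × 0.25 = $136,220.75
Cedarvale Township: $136,220.75 × 0.00117 = $159.3782775
City of Vance City: $136,220.75 × 0.01237 = $1,685.0506775
Fairoaks USD: $136,220.75 × 0.01537 = $2,093.7129275
Sable Creek County: $136,220.75 × 0.0062 = $844.56865
Hospital District: $136,220.75 × 0.00301 = $410.0244575
Total = $159.3782775 + $1,685.0506775 + $2,093.7129275 + $844.56865 + $410.0244575 = $5,192.73499

$5,192.73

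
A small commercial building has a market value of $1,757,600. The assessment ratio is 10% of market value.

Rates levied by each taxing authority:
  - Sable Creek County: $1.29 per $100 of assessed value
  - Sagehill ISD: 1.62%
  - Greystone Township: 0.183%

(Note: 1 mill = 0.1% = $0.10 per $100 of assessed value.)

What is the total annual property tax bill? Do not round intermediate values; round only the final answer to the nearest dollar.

Assessed value = $1,757,600 × 0.1 = $175,760
Sable Creek County: $175,760 × 0.0129 = $2,267.304
Sagehill ISD: $175,760 × 0.0162 = $2,847.312
Greystone Township: $175,760 × 0.00183 = $321.6408
Total = $5,436.2568

$5,436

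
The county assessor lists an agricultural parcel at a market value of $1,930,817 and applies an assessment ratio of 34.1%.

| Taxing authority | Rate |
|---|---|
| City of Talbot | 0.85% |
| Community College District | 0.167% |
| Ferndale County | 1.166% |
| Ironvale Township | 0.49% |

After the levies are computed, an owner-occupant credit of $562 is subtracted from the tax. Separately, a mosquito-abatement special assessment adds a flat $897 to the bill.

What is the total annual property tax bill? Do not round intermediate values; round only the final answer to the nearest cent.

$17,934.26

Assessed value = $1,930,817 × 0.341 = $658,408.597
City of Talbot: $658,408.597 × 0.0085 = $5,596.4730745
Community College District: $658,408.597 × 0.00167 = $1,099.54235699
Ferndale County: $658,408.597 × 0.01166 = $7,677.04424102
Ironvale Township: $658,408.597 × 0.0049 = $3,226.2021253
Levies subtotal = $17,599.26179781
After credit = $17,599.26179781 − $562 = $17,037.26179781
Total = $17,037.26179781 + $897 = $17,934.26179781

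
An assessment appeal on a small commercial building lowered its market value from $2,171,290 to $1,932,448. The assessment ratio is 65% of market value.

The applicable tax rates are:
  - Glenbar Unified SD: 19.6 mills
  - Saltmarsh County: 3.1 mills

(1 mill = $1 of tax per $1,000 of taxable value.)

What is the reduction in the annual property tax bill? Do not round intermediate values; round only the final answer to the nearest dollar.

Old assessed value = $2,171,290 × 0.65 = $1,411,338.5
New assessed value = $1,932,448 × 0.65 = $1,256,091.2
Combined rate = 0.0196 + 0.0031 = 0.0227
Old tax = $1,411,338.5 × 0.0227 = $32,037.38395
New tax = $1,256,091.2 × 0.0227 = $28,513.27024
Reduction = $32,037.38395 − $28,513.27024 = $3,524.11371

$3,524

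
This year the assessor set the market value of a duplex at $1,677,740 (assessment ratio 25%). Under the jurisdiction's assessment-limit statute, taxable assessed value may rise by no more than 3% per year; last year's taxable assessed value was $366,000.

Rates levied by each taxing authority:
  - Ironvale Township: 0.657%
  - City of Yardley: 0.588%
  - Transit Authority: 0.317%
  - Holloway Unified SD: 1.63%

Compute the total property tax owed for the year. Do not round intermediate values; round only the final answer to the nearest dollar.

$12,033

Uncapped assessed value = $1,677,740 × 0.25 = $419,435
Cap limit = $366,000 × 1.03 = $376,980
Taxable assessed value = min($419,435, $376,980) = $376,980 (cap binds)
Ironvale Township: $376,980 × 0.00657 = $2,476.7586
City of Yardley: $376,980 × 0.00588 = $2,216.6424
Transit Authority: $376,980 × 0.00317 = $1,195.0266
Holloway Unified SD: $376,980 × 0.0163 = $6,144.774
Total = $12,033.2016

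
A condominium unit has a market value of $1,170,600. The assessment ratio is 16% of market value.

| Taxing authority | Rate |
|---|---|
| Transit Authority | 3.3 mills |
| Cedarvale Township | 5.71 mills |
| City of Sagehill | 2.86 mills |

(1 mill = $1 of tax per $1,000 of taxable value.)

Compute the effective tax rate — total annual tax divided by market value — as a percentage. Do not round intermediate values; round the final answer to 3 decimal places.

Assessed value = $1,170,600 × 0.16 = $187,296
Transit Authority: $187,296 × 0.0033 = $618.0768
Cedarvale Township: $187,296 × 0.00571 = $1,069.46016
City of Sagehill: $187,296 × 0.00286 = $535.66656
Total tax = $2,223.20352
Effective rate = $2,223.20352 ÷ $1,170,600 = 0.190% of market value

0.190%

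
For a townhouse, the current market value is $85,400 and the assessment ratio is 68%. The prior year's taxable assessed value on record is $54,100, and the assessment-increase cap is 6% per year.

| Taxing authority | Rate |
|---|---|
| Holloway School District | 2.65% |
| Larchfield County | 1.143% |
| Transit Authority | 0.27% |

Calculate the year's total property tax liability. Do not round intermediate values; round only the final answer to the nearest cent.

$2,329.97

Uncapped assessed value = $85,400 × 0.68 = $58,072
Cap limit = $54,100 × 1.06 = $57,346
Taxable assessed value = min($58,072, $57,346) = $57,346 (cap binds)
Holloway School District: $57,346 × 0.0265 = $1,519.669
Larchfield County: $57,346 × 0.01143 = $655.46478
Transit Authority: $57,346 × 0.0027 = $154.8342
Total = $2,329.96798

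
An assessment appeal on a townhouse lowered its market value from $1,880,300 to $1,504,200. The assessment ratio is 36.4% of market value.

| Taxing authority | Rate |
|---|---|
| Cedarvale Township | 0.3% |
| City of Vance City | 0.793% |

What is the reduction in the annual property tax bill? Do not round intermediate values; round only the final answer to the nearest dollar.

$1,496

Old assessed value = $1,880,300 × 0.364 = $684,429.2
New assessed value = $1,504,200 × 0.364 = $547,528.8
Combined rate = 0.003 + 0.00793 = 0.01093
Old tax = $684,429.2 × 0.01093 = $7,480.811156
New tax = $547,528.8 × 0.01093 = $5,984.489784
Reduction = $7,480.811156 − $5,984.489784 = $1,496.321372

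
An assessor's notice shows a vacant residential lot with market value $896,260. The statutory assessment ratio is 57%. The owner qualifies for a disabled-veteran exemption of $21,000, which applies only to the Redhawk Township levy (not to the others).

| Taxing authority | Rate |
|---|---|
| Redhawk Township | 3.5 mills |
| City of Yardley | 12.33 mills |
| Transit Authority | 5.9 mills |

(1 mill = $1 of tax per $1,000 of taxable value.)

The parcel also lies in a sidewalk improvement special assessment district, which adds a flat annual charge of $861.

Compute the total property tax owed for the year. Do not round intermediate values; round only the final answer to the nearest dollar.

Assessed value = $896,260 × 0.57 = $510,868.2
Redhawk Township: ($510,868.2 − $21,000) × 0.0035 = $489,868.2 × 0.0035 = $1,714.5387
City of Yardley: $510,868.2 × 0.01233 = $6,299.004906
Transit Authority: $510,868.2 × 0.0059 = $3,014.12238
Levies subtotal = $11,027.665986
Total = $11,027.665986 + $861 = $11,888.665986

$11,889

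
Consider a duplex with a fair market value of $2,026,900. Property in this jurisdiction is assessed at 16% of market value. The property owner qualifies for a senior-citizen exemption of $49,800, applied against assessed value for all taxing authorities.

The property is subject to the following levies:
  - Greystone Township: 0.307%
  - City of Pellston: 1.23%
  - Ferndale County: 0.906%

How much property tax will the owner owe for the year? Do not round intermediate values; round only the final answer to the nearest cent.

$6,706.13

Assessed value = $2,026,900 × 0.16 = $324,304
Taxable value = $324,304 − $49,800 = $274,504
Greystone Township: $274,504 × 0.00307 = $842.72728
City of Pellston: $274,504 × 0.0123 = $3,376.3992
Ferndale County: $274,504 × 0.00906 = $2,487.00624
Total = $842.72728 + $3,376.3992 + $2,487.00624 = $6,706.13272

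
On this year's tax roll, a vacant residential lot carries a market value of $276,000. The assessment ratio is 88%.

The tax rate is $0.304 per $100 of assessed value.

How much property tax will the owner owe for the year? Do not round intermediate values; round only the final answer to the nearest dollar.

$738

Assessed value = $276,000 × 0.88 = $242,880
Tax = $242,880 × 0.00304 = $738.3552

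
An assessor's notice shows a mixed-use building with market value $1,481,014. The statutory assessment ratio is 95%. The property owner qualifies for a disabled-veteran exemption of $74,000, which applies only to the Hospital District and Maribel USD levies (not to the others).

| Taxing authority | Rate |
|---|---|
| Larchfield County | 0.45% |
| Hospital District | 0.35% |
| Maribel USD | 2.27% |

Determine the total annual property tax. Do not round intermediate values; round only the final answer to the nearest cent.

$41,254.97

Assessed value = $1,481,014 × 0.95 = $1,406,963.3
Larchfield County: $1,406,963.3 × 0.0045 = $6,331.33485
Hospital District: ($1,406,963.3 − $74,000) × 0.0035 = $1,332,963.3 × 0.0035 = $4,665.37155
Maribel USD: ($1,406,963.3 − $74,000) × 0.0227 = $1,332,963.3 × 0.0227 = $30,258.26691
Total = $41,254.97331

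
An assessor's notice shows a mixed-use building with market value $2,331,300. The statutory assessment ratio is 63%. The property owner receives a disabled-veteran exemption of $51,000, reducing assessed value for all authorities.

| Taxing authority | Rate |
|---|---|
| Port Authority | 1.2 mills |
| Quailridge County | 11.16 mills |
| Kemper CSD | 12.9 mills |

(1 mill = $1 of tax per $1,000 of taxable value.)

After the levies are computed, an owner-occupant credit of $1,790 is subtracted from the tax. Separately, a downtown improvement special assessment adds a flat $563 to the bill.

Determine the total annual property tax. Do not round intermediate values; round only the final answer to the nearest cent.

$34,584.58

Assessed value = $2,331,300 × 0.63 = $1,468,719
Taxable value = $1,468,719 − $51,000 = $1,417,719
Port Authority: $1,417,719 × 0.0012 = $1,701.2628
Quailridge County: $1,417,719 × 0.01116 = $15,821.74404
Kemper CSD: $1,417,719 × 0.0129 = $18,288.5751
Levies subtotal = $35,811.58194
After credit = $35,811.58194 − $1,790 = $34,021.58194
Total = $34,021.58194 + $563 = $34,584.58194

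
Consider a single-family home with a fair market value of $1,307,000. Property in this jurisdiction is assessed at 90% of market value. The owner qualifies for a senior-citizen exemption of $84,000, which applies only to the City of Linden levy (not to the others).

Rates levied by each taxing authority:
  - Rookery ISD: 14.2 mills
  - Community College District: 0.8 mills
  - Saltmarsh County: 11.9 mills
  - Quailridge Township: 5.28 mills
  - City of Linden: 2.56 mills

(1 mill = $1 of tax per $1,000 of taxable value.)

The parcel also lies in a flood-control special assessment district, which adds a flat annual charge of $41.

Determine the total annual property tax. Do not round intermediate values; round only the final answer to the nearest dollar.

Assessed value = $1,307,000 × 0.9 = $1,176,300
Rookery ISD: $1,176,300 × 0.0142 = $16,703.46
Community College District: $1,176,300 × 0.0008 = $941.04
Saltmarsh County: $1,176,300 × 0.0119 = $13,997.97
Quailridge Township: $1,176,300 × 0.00528 = $6,210.864
City of Linden: ($1,176,300 − $84,000) × 0.00256 = $1,092,300 × 0.00256 = $2,796.288
Levies subtotal = $40,649.622
Total = $40,649.622 + $41 = $40,690.622

$40,691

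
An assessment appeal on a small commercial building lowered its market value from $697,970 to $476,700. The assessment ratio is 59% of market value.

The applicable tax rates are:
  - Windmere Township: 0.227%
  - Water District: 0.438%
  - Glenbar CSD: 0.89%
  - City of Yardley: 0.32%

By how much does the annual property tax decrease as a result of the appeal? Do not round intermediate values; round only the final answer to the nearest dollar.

Old assessed value = $697,970 × 0.59 = $411,802.3
New assessed value = $476,700 × 0.59 = $281,253
Combined rate = 0.00227 + 0.00438 + 0.0089 + 0.0032 = 0.01875
Old tax = $411,802.3 × 0.01875 = $7,721.293125
New tax = $281,253 × 0.01875 = $5,273.49375
Reduction = $7,721.293125 − $5,273.49375 = $2,447.799375

$2,448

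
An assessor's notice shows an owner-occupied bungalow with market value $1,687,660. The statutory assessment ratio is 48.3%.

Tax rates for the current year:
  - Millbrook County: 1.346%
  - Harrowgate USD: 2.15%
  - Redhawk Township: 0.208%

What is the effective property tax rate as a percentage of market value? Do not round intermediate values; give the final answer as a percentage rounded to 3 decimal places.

1.789%

Assessed value = $1,687,660 × 0.483 = $815,139.78
Millbrook County: $815,139.78 × 0.01346 = $10,971.7814388
Harrowgate USD: $815,139.78 × 0.0215 = $17,525.50527
Redhawk Township: $815,139.78 × 0.00208 = $1,695.4907424
Total tax = $30,192.7774512
Effective rate = $30,192.7774512 ÷ $1,687,660 = 1.789% of market value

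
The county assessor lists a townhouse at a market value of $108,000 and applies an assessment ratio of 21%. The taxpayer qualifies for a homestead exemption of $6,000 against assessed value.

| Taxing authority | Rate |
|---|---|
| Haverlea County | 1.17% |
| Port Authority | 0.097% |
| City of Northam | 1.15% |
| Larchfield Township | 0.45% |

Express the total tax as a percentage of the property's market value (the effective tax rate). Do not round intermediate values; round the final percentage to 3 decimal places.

Assessed value = $108,000 × 0.21 = $22,680
Taxable value = $22,680 − $6,000 = $16,680
Haverlea County: $16,680 × 0.0117 = $195.156
Port Authority: $16,680 × 0.00097 = $16.1796
City of Northam: $16,680 × 0.0115 = $191.82
Larchfield Township: $16,680 × 0.0045 = $75.06
Total tax = $478.2156
Effective rate = $478.2156 ÷ $108,000 = 0.443% of market value

0.443%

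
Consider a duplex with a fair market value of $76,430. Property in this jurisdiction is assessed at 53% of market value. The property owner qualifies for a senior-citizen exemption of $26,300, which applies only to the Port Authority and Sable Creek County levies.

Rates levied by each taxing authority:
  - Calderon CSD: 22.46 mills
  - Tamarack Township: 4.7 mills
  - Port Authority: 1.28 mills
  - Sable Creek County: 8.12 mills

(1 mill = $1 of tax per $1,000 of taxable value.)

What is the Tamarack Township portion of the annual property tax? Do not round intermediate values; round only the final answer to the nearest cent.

$190.39

Assessed value = $76,430 × 0.53 = $40,507.9
Tamarack Township taxable value = $40,507.9 (exemption does not apply)
Tamarack Township levy = $40,507.9 × 0.0047 = $190.38713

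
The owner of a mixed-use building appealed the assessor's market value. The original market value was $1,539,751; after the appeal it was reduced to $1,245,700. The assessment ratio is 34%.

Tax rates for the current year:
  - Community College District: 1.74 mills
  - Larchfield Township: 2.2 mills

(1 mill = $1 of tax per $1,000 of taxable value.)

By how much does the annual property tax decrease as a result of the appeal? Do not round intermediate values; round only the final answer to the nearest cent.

$393.91

Old assessed value = $1,539,751 × 0.34 = $523,515.34
New assessed value = $1,245,700 × 0.34 = $423,538
Combined rate = 0.00174 + 0.0022 = 0.00394
Old tax = $523,515.34 × 0.00394 = $2,062.6504396
New tax = $423,538 × 0.00394 = $1,668.73972
Reduction = $2,062.6504396 − $1,668.73972 = $393.9107196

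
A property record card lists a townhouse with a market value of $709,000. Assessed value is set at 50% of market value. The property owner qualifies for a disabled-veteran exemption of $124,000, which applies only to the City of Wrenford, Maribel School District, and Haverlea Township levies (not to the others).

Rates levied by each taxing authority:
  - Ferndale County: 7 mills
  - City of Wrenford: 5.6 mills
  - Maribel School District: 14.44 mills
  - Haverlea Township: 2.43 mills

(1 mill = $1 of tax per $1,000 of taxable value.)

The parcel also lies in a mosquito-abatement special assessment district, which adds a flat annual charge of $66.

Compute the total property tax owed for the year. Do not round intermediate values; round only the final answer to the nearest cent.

Assessed value = $709,000 × 0.5 = $354,500
Ferndale County: $354,500 × 0.007 = $2,481.5
City of Wrenford: ($354,500 − $124,000) × 0.0056 = $230,500 × 0.0056 = $1,290.8
Maribel School District: ($354,500 − $124,000) × 0.01444 = $230,500 × 0.01444 = $3,328.42
Haverlea Township: ($354,500 − $124,000) × 0.00243 = $230,500 × 0.00243 = $560.115
Levies subtotal = $7,660.835
Total = $7,660.835 + $66 = $7,726.835

$7,726.84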